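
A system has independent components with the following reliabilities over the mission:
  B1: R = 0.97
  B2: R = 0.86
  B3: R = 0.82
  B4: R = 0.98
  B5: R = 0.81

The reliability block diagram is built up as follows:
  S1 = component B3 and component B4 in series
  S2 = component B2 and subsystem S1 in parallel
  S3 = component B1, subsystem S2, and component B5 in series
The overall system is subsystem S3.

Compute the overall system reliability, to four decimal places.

Series (B3 and B4): 0.820000 × 0.980000 = 0.803600
Parallel (B2 and [0.803600]): 1 − (1 − 0.860000)(1 − 0.803600) = 0.972504
Series (B1, [0.972504], and B5): 0.970000 × 0.972504 × 0.810000 = 0.7641

0.7641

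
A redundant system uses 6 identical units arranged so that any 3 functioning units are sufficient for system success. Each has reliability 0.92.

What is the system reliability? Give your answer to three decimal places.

0.999

R = Σ_{i=3}^{6} C(6,i) p^i (1−p)^{6−i} with p = 0.92
C(6,3)·0.92^3·0.08^3 = 0.00797
C(6,4)·0.92^4·0.08^2 = 0.06877
C(6,5)·0.92^5·0.08^1 = 0.31636
C(6,6)·0.92^6·0.08^0 = 0.60636
Sum = 0.999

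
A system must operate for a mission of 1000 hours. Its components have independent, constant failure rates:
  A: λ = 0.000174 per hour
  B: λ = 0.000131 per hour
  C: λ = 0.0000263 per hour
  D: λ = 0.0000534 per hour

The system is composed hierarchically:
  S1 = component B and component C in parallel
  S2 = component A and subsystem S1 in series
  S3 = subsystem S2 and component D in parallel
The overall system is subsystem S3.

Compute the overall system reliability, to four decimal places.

0.9916

R(A) = exp(−0.000174 × 1000) = 0.840297
R(B) = exp(−0.000131 × 1000) = 0.877218
R(C) = exp(−0.0000263 × 1000) = 0.974043
R(D) = exp(−0.0000534 × 1000) = 0.948001
Parallel (B and C): 1 − (1 − 0.877218)(1 − 0.974043) = 0.996813
Series (A and [0.996813]): 0.840297 × 0.996813 = 0.837619
Parallel ([0.837619] and D): 1 − (1 − 0.837619)(1 − 0.948001) = 0.9916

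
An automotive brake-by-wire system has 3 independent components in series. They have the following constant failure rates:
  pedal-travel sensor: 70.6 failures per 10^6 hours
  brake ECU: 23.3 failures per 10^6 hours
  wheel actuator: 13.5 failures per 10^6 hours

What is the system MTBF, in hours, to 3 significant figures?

9310

Series of exponential components: λ_sys = Σ λ_i
λ_sys = 0.0000706 + 0.0000233 + 0.0000135 = 1.0740e-04 /h
MTBF = 1 / λ_sys = 9310 h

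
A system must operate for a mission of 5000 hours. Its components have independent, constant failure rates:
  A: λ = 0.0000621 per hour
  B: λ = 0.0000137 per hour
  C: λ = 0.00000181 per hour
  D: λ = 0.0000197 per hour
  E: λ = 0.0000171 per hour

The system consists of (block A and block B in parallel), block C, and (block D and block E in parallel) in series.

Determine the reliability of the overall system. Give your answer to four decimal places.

0.9660

R(A) = exp(−0.0000621 × 5000) = 0.733080
R(B) = exp(−0.0000137 × 5000) = 0.933793
R(C) = exp(−0.00000181 × 5000) = 0.990991
R(D) = exp(−0.0000197 × 5000) = 0.906196
R(E) = exp(−0.0000171 × 5000) = 0.918053
Parallel (A and B): 1 − (1 − 0.733080)(1 − 0.933793) = 0.982328
Parallel (D and E): 1 − (1 − 0.906196)(1 − 0.918053) = 0.992313
Series ([0.982328], C, and [0.992313]): 0.982328 × 0.990991 × 0.992313 = 0.9660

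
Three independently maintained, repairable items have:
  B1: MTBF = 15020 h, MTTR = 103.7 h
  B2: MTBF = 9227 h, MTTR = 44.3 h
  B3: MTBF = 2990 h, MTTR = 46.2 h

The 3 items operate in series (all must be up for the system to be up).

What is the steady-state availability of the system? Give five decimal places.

A(B1) = MTBF/(MTBF+MTTR) = 15020/(15020+103.7) = 0.993143
A(B2) = MTBF/(MTBF+MTTR) = 9227/(9227+44.3) = 0.995222
A(B3) = MTBF/(MTBF+MTTR) = 2990/(2990+46.2) = 0.984784
Series availability: 0.993143 × 0.995222 × 0.984784 = 0.97336

0.97336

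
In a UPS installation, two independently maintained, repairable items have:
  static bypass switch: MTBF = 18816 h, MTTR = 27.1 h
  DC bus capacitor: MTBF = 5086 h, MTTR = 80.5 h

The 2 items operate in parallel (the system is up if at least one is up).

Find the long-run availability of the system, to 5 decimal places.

0.99998

A(static bypass switch) = MTBF/(MTBF+MTTR) = 18816/(18816+27.1) = 0.998562
A(DC bus capacitor) = MTBF/(MTBF+MTTR) = 5086/(5086+80.5) = 0.984419
Parallel availability: 1 − (1 − 0.998562)(1 − 0.984419) = 0.99998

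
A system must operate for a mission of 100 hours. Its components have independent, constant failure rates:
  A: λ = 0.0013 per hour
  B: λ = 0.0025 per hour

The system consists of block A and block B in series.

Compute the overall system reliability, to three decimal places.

R(A) = exp(−0.0013 × 100) = 0.87810
R(B) = exp(−0.0025 × 100) = 0.77880
Series (A and B): 0.87810 × 0.77880 = 0.684

0.684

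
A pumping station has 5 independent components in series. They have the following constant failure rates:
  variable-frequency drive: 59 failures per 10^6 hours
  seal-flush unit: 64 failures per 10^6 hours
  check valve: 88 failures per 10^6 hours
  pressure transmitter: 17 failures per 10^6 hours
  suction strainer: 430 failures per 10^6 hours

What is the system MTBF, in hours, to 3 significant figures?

1520

Series of exponential components: λ_sys = Σ λ_i
λ_sys = 0.000059 + 0.000064 + 0.000088 + 0.000017 + 0.00043 = 6.5800e-04 /h
MTBF = 1 / λ_sys = 1520 h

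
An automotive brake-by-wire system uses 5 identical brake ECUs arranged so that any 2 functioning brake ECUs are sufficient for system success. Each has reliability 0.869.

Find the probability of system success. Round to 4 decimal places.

R = Σ_{i=2}^{5} C(5,i) p^i (1−p)^{5−i} with p = 0.869
C(5,2)·0.869^2·0.131^3 = 0.016977
C(5,3)·0.869^3·0.131^2 = 0.112616
C(5,4)·0.869^4·0.131^1 = 0.373526
C(5,5)·0.869^5·0.131^0 = 0.495563
Sum = 0.9987

0.9987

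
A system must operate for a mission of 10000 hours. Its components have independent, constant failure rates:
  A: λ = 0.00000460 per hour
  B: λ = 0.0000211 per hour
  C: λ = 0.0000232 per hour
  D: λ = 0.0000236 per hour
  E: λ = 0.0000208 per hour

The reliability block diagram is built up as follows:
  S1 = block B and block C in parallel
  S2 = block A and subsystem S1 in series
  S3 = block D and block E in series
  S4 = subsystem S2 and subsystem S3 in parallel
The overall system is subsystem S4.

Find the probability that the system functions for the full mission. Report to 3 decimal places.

R(A) = exp(−0.00000460 × 10000) = 0.95504
R(B) = exp(−0.0000211 × 10000) = 0.80977
R(C) = exp(−0.0000232 × 10000) = 0.79295
R(D) = exp(−0.0000236 × 10000) = 0.78978
R(E) = exp(−0.0000208 × 10000) = 0.81221
Parallel (B and C): 1 − (1 − 0.80977)(1 − 0.79295) = 0.96061
Series (A and [0.96061]): 0.95504 × 0.96061 = 0.91742
Series (D and E): 0.78978 × 0.81221 = 0.64147
Parallel ([0.91742] and [0.64147]): 1 − (1 − 0.91742)(1 − 0.64147) = 0.970

0.970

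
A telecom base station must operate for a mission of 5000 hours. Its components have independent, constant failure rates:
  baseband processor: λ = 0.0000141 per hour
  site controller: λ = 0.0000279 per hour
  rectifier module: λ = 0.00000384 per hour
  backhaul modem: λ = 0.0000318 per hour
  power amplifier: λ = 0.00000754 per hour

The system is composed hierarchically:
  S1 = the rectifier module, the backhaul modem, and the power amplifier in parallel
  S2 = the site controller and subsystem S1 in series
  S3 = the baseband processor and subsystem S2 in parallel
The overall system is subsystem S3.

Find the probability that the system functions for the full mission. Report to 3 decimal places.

0.991

R(baseband processor) = exp(−0.0000141 × 5000) = 0.93193
R(site controller) = exp(−0.0000279 × 5000) = 0.86979
R(rectifier module) = exp(−0.00000384 × 5000) = 0.98098
R(backhaul modem) = exp(−0.0000318 × 5000) = 0.85300
R(power amplifier) = exp(−0.00000754 × 5000) = 0.96300
Parallel (rectifier module, backhaul modem, and power amplifier): 1 − (1 − 0.98098)(1 − 0.85300)(1 − 0.96300) = 0.99990
Series (site controller and [0.99990]): 0.86979 × 0.99990 = 0.86970
Parallel (baseband processor and [0.86970]): 1 − (1 − 0.93193)(1 − 0.86970) = 0.991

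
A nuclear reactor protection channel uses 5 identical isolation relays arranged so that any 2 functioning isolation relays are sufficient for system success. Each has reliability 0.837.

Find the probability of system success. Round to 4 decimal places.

R = Σ_{i=2}^{5} C(5,i) p^i (1−p)^{5−i} with p = 0.837
C(5,2)·0.837^2·0.163^3 = 0.030340
C(5,3)·0.837^3·0.163^2 = 0.155794
C(5,4)·0.837^4·0.163^1 = 0.399999
C(5,5)·0.837^5·0.163^0 = 0.410797
Sum = 0.9969

0.9969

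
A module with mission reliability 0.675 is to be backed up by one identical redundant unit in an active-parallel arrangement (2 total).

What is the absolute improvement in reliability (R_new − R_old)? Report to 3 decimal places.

0.219

R_before = 0.675
R_after = 1 − (1 − 0.675)^2 = 0.894
ΔR = 0.894 − 0.675 = 0.219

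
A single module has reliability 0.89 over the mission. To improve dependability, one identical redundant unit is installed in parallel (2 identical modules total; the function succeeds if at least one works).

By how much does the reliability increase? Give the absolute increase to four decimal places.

R_before = 0.89
R_after = 1 − (1 − 0.89)^2 = 0.9879
ΔR = 0.9879 − 0.89 = 0.0979

0.0979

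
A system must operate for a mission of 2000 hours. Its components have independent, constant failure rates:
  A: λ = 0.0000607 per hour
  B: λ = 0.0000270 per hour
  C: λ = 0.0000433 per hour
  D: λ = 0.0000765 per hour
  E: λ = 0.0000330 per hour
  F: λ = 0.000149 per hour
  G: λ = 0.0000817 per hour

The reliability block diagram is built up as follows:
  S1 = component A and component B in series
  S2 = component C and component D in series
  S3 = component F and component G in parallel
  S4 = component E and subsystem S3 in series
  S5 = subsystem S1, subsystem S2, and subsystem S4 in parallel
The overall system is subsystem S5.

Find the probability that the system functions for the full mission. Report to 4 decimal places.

0.9966

R(A) = exp(−0.0000607 × 2000) = 0.885680
R(B) = exp(−0.0000270 × 2000) = 0.947432
R(C) = exp(−0.0000433 × 2000) = 0.917044
R(D) = exp(−0.0000765 × 2000) = 0.858130
R(E) = exp(−0.0000330 × 2000) = 0.936131
R(F) = exp(−0.000149 × 2000) = 0.742301
R(G) = exp(−0.0000817 × 2000) = 0.849251
Series (A and B): 0.885680 × 0.947432 = 0.839122
Series (C and D): 0.917044 × 0.858130 = 0.786943
Parallel (F and G): 1 − (1 − 0.742301)(1 − 0.849251) = 0.961152
Series (E and [0.961152]): 0.936131 × 0.961152 = 0.899764
Parallel ([0.839122], [0.786943], and [0.899764]): 1 − (1 − 0.839122)(1 − 0.786943)(1 − 0.899764) = 0.9966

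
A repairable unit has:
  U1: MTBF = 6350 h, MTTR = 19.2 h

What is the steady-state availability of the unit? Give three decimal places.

0.997

A(U1) = MTBF/(MTBF+MTTR) = 6350/(6350+19.2) = 0.997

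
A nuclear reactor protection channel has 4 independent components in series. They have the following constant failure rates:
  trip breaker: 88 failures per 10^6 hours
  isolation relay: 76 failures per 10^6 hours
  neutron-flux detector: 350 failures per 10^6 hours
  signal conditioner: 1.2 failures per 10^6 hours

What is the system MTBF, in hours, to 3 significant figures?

1940

Series of exponential components: λ_sys = Σ λ_i
λ_sys = 0.000088 + 0.000076 + 0.00035 + 0.0000012 = 5.1520e-04 /h
MTBF = 1 / λ_sys = 1940 h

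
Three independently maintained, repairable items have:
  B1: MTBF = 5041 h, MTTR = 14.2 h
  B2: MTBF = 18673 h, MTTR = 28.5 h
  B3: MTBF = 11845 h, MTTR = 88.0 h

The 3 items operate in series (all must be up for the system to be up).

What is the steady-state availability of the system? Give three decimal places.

A(B1) = MTBF/(MTBF+MTTR) = 5041/(5041+14.2) = 0.997191
A(B2) = MTBF/(MTBF+MTTR) = 18673/(18673+28.5) = 0.998476
A(B3) = MTBF/(MTBF+MTTR) = 11845/(11845+88.0) = 0.992625
Series availability: 0.997191 × 0.998476 × 0.992625 = 0.988

0.988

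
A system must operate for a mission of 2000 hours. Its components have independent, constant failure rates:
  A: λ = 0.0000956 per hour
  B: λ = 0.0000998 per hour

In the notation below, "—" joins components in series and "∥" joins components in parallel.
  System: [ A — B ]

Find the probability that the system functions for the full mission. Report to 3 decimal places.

0.677

R(A) = exp(−0.0000956 × 2000) = 0.82597
R(B) = exp(−0.0000998 × 2000) = 0.81906
Series (A and B): 0.82597 × 0.81906 = 0.677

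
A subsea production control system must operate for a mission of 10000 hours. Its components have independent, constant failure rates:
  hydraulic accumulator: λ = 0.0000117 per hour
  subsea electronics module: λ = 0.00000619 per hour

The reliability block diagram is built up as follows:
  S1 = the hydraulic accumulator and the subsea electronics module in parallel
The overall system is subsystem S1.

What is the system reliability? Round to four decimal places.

R(hydraulic accumulator) = exp(−0.0000117 × 10000) = 0.889585
R(subsea electronics module) = exp(−0.00000619 × 10000) = 0.939977
Parallel (hydraulic accumulator and subsea electronics module): 1 − (1 − 0.889585)(1 − 0.939977) = 0.9934

0.9934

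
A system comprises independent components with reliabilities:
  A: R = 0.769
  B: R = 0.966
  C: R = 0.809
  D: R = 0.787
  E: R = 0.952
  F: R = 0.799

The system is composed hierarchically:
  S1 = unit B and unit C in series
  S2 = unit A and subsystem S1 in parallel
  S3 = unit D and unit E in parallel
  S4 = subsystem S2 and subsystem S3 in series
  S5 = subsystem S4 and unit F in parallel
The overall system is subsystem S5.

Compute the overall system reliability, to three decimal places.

Series (B and C): 0.96600 × 0.80900 = 0.78149
Parallel (A and [0.78149]): 1 − (1 − 0.76900)(1 − 0.78149) = 0.94952
Parallel (D and E): 1 − (1 − 0.78700)(1 − 0.95200) = 0.98978
Series ([0.94952] and [0.98978]): 0.94952 × 0.98978 = 0.93982
Parallel ([0.93982] and F): 1 − (1 − 0.93982)(1 − 0.79900) = 0.988

0.988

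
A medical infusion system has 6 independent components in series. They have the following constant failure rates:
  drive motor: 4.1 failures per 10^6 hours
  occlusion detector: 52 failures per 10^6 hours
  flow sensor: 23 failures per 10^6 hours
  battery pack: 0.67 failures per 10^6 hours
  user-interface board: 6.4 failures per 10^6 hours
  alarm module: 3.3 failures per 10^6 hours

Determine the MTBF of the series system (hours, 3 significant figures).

Series of exponential components: λ_sys = Σ λ_i
λ_sys = 0.0000041 + 0.000052 + 0.000023 + 0.00000067 + 0.0000064 + 0.0000033 = 8.9470e-05 /h
MTBF = 1 / λ_sys = 11200 h

11200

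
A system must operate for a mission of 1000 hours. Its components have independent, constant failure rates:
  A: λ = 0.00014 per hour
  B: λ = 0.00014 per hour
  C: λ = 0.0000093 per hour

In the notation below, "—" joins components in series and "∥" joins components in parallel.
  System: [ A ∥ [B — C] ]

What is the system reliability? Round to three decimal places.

0.982

R(A) = exp(−0.00014 × 1000) = 0.86936
R(B) = exp(−0.00014 × 1000) = 0.86936
R(C) = exp(−0.0000093 × 1000) = 0.99074
Series (B and C): 0.86936 × 0.99074 = 0.86131
Parallel (A and [0.86131]): 1 − (1 − 0.86936)(1 − 0.86131) = 0.982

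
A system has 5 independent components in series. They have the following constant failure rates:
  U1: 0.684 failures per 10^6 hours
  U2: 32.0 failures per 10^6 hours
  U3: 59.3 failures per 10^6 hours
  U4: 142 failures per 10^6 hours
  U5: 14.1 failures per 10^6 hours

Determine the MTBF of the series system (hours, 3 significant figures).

Series of exponential components: λ_sys = Σ λ_i
λ_sys = 0.000000684 + 0.0000320 + 0.0000593 + 0.000142 + 0.0000141 = 2.4808e-04 /h
MTBF = 1 / λ_sys = 4030 h

4030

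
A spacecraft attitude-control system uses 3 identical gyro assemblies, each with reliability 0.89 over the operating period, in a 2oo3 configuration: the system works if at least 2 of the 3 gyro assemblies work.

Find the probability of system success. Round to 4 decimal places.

R = Σ_{i=2}^{3} C(3,i) p^i (1−p)^{3−i} with p = 0.89
C(3,2)·0.89^2·0.11^1 = 0.261393
C(3,3)·0.89^3·0.11^0 = 0.704969
Sum = 0.9664

0.9664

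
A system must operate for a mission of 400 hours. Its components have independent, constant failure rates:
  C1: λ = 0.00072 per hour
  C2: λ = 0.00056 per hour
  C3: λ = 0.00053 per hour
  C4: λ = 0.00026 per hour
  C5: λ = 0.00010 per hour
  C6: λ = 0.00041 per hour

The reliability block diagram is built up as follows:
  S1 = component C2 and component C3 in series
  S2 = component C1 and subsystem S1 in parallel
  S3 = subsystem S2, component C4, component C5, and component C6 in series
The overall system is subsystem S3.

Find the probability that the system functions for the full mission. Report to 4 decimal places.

R(C1) = exp(−0.00072 × 400) = 0.749762
R(C2) = exp(−0.00056 × 400) = 0.799315
R(C3) = exp(−0.00053 × 400) = 0.808965
R(C4) = exp(−0.00026 × 400) = 0.901225
R(C5) = exp(−0.00010 × 400) = 0.960789
R(C6) = exp(−0.00041 × 400) = 0.848742
Series (C2 and C3): 0.799315 × 0.808965 = 0.646618
Parallel (C1 and [0.646618]): 1 − (1 − 0.749762)(1 − 0.646618) = 0.911570
Series ([0.911570], C4, C5, and C6): 0.911570 × 0.901225 × 0.960789 × 0.848742 = 0.6699

0.6699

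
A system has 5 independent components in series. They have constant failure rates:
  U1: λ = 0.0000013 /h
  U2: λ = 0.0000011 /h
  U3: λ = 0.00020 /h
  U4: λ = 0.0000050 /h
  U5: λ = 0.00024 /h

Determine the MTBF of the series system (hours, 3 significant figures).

2240

Series of exponential components: λ_sys = Σ λ_i
λ_sys = 0.0000013 + 0.0000011 + 0.00020 + 0.0000050 + 0.00024 = 4.4740e-04 /h
MTBF = 1 / λ_sys = 2240 h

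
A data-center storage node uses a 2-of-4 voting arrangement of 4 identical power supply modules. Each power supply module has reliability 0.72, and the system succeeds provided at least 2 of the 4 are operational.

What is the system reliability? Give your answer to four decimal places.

R = Σ_{i=2}^{4} C(4,i) p^i (1−p)^{4−i} with p = 0.72
C(4,2)·0.72^2·0.28^2 = 0.243855
C(4,3)·0.72^3·0.28^1 = 0.418038
C(4,4)·0.72^4·0.28^0 = 0.268739
Sum = 0.9306

0.9306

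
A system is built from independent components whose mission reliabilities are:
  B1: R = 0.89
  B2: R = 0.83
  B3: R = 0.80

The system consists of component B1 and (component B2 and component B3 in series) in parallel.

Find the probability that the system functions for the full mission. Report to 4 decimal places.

0.9630

Series (B2 and B3): 0.830000 × 0.800000 = 0.664000
Parallel (B1 and [0.664000]): 1 − (1 − 0.890000)(1 − 0.664000) = 0.9630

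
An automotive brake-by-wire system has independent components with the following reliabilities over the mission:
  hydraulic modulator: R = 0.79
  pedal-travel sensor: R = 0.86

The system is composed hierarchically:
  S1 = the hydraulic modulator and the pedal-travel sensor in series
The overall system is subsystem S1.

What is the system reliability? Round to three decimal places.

Series (hydraulic modulator and pedal-travel sensor): 0.79000 × 0.86000 = 0.679

0.679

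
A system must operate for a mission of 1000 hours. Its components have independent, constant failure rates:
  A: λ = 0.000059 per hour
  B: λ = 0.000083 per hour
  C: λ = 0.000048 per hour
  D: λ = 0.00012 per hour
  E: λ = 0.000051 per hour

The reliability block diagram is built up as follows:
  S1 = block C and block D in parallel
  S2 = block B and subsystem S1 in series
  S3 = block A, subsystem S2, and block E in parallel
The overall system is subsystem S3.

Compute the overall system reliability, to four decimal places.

0.9998

R(A) = exp(−0.000059 × 1000) = 0.942707
R(B) = exp(−0.000083 × 1000) = 0.920351
R(C) = exp(−0.000048 × 1000) = 0.953134
R(D) = exp(−0.00012 × 1000) = 0.886920
R(E) = exp(−0.000051 × 1000) = 0.950279
Parallel (C and D): 1 − (1 − 0.953134)(1 − 0.886920) = 0.994700
Series (B and [0.994700]): 0.920351 × 0.994700 = 0.915473
Parallel (A, [0.915473], and E): 1 − (1 − 0.942707)(1 − 0.915473)(1 − 0.950279) = 0.9998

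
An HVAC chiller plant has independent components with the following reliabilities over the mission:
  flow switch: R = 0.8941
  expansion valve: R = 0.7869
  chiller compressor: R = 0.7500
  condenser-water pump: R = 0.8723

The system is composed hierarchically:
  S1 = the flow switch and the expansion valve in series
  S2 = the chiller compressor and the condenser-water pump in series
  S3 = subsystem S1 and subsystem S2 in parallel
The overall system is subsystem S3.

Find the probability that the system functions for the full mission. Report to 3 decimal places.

Series (flow switch and expansion valve): 0.89410 × 0.78690 = 0.70357
Series (chiller compressor and condenser-water pump): 0.75000 × 0.87230 = 0.65423
Parallel ([0.70357] and [0.65423]): 1 − (1 − 0.70357)(1 − 0.65423) = 0.898

0.898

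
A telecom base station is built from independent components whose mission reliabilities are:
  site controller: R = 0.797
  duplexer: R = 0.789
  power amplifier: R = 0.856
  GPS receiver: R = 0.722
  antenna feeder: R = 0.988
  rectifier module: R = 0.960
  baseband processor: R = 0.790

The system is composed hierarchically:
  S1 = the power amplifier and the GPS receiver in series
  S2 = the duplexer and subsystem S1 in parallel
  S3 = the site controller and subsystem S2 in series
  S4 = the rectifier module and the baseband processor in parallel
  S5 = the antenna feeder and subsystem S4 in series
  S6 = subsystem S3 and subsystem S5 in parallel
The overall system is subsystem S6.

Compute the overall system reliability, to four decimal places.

0.9946

Series (power amplifier and GPS receiver): 0.856000 × 0.722000 = 0.618032
Parallel (duplexer and [0.618032]): 1 − (1 − 0.789000)(1 − 0.618032) = 0.919405
Series (site controller and [0.919405]): 0.797000 × 0.919405 = 0.732766
Parallel (rectifier module and baseband processor): 1 − (1 − 0.960000)(1 − 0.790000) = 0.991600
Series (antenna feeder and [0.991600]): 0.988000 × 0.991600 = 0.979701
Parallel ([0.732766] and [0.979701]): 1 − (1 − 0.732766)(1 − 0.979701) = 0.9946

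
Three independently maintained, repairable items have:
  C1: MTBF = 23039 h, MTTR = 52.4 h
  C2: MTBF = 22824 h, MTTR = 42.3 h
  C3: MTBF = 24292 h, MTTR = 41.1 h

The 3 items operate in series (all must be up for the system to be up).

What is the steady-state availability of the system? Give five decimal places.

0.99420

A(C1) = MTBF/(MTBF+MTTR) = 23039/(23039+52.4) = 0.997731
A(C2) = MTBF/(MTBF+MTTR) = 22824/(22824+42.3) = 0.998150
A(C3) = MTBF/(MTBF+MTTR) = 24292/(24292+41.1) = 0.998311
Series availability: 0.997731 × 0.998150 × 0.998311 = 0.99420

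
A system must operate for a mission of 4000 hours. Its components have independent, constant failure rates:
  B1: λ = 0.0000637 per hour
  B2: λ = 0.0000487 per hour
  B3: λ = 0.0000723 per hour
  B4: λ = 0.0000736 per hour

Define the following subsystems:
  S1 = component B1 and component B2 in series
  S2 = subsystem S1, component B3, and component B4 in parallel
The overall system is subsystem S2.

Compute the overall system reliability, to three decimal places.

0.977

R(B1) = exp(−0.0000637 × 4000) = 0.77507
R(B2) = exp(−0.0000487 × 4000) = 0.82300
R(B3) = exp(−0.0000723 × 4000) = 0.74886
R(B4) = exp(−0.0000736 × 4000) = 0.74498
Series (B1 and B2): 0.77507 × 0.82300 = 0.63788
Parallel ([0.63788], B3, and B4): 1 − (1 − 0.63788)(1 − 0.74886)(1 − 0.74498) = 0.977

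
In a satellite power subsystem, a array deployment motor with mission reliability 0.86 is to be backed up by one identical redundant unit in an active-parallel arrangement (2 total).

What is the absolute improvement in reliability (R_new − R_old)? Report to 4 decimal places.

0.1204

R_before = 0.86
R_after = 1 − (1 − 0.86)^2 = 0.9804
ΔR = 0.9804 − 0.86 = 0.1204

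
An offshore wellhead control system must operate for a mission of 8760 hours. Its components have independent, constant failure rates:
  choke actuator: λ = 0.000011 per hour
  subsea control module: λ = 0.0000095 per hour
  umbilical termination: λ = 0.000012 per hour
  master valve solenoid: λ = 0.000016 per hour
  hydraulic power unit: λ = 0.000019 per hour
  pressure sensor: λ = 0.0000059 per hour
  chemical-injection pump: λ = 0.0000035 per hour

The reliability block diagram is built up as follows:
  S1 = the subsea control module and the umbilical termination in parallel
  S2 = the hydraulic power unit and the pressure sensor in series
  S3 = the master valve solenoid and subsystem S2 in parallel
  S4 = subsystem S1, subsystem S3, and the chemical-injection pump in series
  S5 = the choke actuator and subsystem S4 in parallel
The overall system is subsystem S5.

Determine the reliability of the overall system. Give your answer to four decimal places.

R(choke actuator) = exp(−0.000011 × 8760) = 0.908137
R(subsea control module) = exp(−0.0000095 × 8760) = 0.920149
R(umbilical termination) = exp(−0.000012 × 8760) = 0.900216
R(master valve solenoid) = exp(−0.000016 × 8760) = 0.869219
R(hydraulic power unit) = exp(−0.000019 × 8760) = 0.846674
R(pressure sensor) = exp(−0.0000059 × 8760) = 0.949629
R(chemical-injection pump) = exp(−0.0000035 × 8760) = 0.969805
Parallel (subsea control module and umbilical termination): 1 − (1 − 0.920149)(1 − 0.900216) = 0.992032
Series (hydraulic power unit and pressure sensor): 0.846674 × 0.949629 = 0.804026
Parallel (master valve solenoid and [0.804026]): 1 − (1 − 0.869219)(1 − 0.804026) = 0.974370
Series ([0.992032], [0.974370], and chemical-injection pump): 0.992032 × 0.974370 × 0.969805 = 0.937420
Parallel (choke actuator and [0.937420]): 1 − (1 − 0.908137)(1 − 0.937420) = 0.9943

0.9943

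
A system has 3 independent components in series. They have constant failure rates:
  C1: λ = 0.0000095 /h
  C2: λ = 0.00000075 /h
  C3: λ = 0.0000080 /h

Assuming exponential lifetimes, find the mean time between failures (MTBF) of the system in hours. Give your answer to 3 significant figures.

54800

Series of exponential components: λ_sys = Σ λ_i
λ_sys = 0.0000095 + 0.00000075 + 0.0000080 = 1.8250e-05 /h
MTBF = 1 / λ_sys = 54800 h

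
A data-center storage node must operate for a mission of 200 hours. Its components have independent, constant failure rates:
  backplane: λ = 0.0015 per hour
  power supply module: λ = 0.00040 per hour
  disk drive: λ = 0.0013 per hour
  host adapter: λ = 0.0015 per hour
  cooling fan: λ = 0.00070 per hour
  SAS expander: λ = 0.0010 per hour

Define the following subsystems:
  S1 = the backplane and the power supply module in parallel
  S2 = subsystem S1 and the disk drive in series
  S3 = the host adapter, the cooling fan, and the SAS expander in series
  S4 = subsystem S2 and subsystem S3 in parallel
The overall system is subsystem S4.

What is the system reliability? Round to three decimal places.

0.885

R(backplane) = exp(−0.0015 × 200) = 0.74082
R(power supply module) = exp(−0.00040 × 200) = 0.92312
R(disk drive) = exp(−0.0013 × 200) = 0.77105
R(host adapter) = exp(−0.0015 × 200) = 0.74082
R(cooling fan) = exp(−0.00070 × 200) = 0.86936
R(SAS expander) = exp(−0.0010 × 200) = 0.81873
Parallel (backplane and power supply module): 1 − (1 − 0.74082)(1 − 0.92312) = 0.98007
Series ([0.98007] and disk drive): 0.98007 × 0.77105 = 0.75568
Series (host adapter, cooling fan, and SAS expander): 0.74082 × 0.86936 × 0.81873 = 0.52729
Parallel ([0.75568] and [0.52729]): 1 − (1 − 0.75568)(1 − 0.52729) = 0.885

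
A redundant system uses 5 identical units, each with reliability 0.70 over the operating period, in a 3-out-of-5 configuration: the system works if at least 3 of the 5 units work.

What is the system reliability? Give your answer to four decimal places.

0.8369

R = Σ_{i=3}^{5} C(5,i) p^i (1−p)^{5−i} with p = 0.70
C(5,3)·0.70^3·0.30^2 = 0.308700
C(5,4)·0.70^4·0.30^1 = 0.360150
C(5,5)·0.70^5·0.30^0 = 0.168070
Sum = 0.8369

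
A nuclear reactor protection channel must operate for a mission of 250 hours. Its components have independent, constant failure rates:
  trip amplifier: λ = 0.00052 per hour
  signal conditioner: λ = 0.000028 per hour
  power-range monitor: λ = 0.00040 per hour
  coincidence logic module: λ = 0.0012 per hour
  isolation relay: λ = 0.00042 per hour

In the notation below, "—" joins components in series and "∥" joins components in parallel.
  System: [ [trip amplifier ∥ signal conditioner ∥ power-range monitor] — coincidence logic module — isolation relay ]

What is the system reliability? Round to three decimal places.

R(trip amplifier) = exp(−0.00052 × 250) = 0.87810
R(signal conditioner) = exp(−0.000028 × 250) = 0.99302
R(power-range monitor) = exp(−0.00040 × 250) = 0.90484
R(coincidence logic module) = exp(−0.0012 × 250) = 0.74082
R(isolation relay) = exp(−0.00042 × 250) = 0.90032
Parallel (trip amplifier, signal conditioner, and power-range monitor): 1 − (1 − 0.87810)(1 − 0.99302)(1 − 0.90484) = 0.99992
Series ([0.99992], coincidence logic module, and isolation relay): 0.99992 × 0.74082 × 0.90032 = 0.667

0.667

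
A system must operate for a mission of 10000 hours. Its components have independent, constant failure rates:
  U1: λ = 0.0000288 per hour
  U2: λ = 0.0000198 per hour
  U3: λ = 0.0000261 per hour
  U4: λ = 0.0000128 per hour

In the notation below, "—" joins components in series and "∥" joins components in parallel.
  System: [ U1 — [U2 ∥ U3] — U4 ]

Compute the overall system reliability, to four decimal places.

0.6325

R(U1) = exp(−0.0000288 × 10000) = 0.749762
R(U2) = exp(−0.0000198 × 10000) = 0.820370
R(U3) = exp(−0.0000261 × 10000) = 0.770281
R(U4) = exp(−0.0000128 × 10000) = 0.879853
Parallel (U2 and U3): 1 − (1 − 0.820370)(1 − 0.770281) = 0.958736
Series (U1, [0.958736], and U4): 0.749762 × 0.958736 × 0.879853 = 0.6325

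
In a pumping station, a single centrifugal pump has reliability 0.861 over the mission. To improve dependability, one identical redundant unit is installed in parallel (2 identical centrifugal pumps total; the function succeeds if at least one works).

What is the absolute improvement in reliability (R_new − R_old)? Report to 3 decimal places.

0.120

R_before = 0.861
R_after = 1 − (1 − 0.861)^2 = 0.981
ΔR = 0.981 − 0.861 = 0.120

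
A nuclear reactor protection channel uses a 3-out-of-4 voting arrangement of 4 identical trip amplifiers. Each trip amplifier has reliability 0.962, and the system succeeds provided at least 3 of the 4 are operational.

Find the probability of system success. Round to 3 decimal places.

R = Σ_{i=3}^{4} C(4,i) p^i (1−p)^{4−i} with p = 0.962
C(4,3)·0.962^3·0.038^1 = 0.13532
C(4,4)·0.962^4·0.038^0 = 0.85645
Sum = 0.992

0.992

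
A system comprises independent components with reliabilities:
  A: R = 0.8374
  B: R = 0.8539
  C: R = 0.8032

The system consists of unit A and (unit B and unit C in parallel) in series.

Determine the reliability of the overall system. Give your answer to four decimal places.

0.8133

Parallel (B and C): 1 − (1 − 0.853900)(1 − 0.803200) = 0.971248
Series (A and [0.971248]): 0.837400 × 0.971248 = 0.8133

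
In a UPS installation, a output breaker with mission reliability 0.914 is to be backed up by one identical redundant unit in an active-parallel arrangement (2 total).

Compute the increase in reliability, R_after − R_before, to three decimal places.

R_before = 0.914
R_after = 1 − (1 − 0.914)^2 = 0.993
ΔR = 0.993 − 0.914 = 0.079

0.079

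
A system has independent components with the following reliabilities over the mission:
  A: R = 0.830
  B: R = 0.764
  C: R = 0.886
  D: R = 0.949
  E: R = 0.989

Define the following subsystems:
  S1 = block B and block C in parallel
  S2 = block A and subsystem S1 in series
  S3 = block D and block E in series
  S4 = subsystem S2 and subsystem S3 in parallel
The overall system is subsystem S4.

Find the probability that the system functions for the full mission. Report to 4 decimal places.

0.9882

Parallel (B and C): 1 − (1 − 0.764000)(1 − 0.886000) = 0.973096
Series (A and [0.973096]): 0.830000 × 0.973096 = 0.807670
Series (D and E): 0.949000 × 0.989000 = 0.938561
Parallel ([0.807670] and [0.938561]): 1 − (1 − 0.807670)(1 − 0.938561) = 0.9882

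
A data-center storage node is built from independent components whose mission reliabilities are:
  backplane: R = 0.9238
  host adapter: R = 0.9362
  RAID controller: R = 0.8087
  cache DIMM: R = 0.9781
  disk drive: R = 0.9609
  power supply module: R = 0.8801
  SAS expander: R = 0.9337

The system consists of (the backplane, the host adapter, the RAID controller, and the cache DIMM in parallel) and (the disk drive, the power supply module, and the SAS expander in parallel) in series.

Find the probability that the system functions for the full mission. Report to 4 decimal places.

Parallel (backplane, host adapter, RAID controller, and cache DIMM): 1 − (1 − 0.923800)(1 − 0.936200)(1 − 0.808700)(1 − 0.978100) = 0.999980
Parallel (disk drive, power supply module, and SAS expander): 1 − (1 − 0.960900)(1 − 0.880100)(1 − 0.933700) = 0.999689
Series ([0.999980] and [0.999689]): 0.999980 × 0.999689 = 0.9997

0.9997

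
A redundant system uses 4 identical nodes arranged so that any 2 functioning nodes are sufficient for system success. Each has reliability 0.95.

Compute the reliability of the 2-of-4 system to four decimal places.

0.9995

R = Σ_{i=2}^{4} C(4,i) p^i (1−p)^{4−i} with p = 0.95
C(4,2)·0.95^2·0.05^2 = 0.013538
C(4,3)·0.95^3·0.05^1 = 0.171475
C(4,4)·0.95^4·0.05^0 = 0.814506
Sum = 0.9995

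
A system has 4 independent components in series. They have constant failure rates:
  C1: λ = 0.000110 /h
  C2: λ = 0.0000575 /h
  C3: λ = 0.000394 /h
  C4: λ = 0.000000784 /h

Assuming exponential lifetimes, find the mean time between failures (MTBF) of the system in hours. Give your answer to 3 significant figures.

1780

Series of exponential components: λ_sys = Σ λ_i
λ_sys = 0.000110 + 0.0000575 + 0.000394 + 0.000000784 = 5.6228e-04 /h
MTBF = 1 / λ_sys = 1780 h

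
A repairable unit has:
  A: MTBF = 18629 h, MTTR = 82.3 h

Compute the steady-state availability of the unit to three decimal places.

A(A) = MTBF/(MTBF+MTTR) = 18629/(18629+82.3) = 0.996

0.996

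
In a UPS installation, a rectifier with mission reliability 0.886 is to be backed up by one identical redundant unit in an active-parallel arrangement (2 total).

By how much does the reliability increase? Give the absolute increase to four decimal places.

0.1010

R_before = 0.886
R_after = 1 − (1 − 0.886)^2 = 0.9870
ΔR = 0.9870 − 0.886 = 0.1010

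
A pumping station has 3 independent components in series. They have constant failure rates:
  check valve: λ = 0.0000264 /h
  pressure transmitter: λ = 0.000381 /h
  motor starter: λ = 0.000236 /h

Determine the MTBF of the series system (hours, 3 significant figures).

1550

Series of exponential components: λ_sys = Σ λ_i
λ_sys = 0.0000264 + 0.000381 + 0.000236 = 6.4340e-04 /h
MTBF = 1 / λ_sys = 1550 h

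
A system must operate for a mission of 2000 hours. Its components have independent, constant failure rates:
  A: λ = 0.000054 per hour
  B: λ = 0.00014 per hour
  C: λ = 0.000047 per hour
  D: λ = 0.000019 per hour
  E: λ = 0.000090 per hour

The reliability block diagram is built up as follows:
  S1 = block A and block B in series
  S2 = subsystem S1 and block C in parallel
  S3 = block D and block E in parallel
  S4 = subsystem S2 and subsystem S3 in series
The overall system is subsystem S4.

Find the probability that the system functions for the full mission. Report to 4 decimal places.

0.9652

R(A) = exp(−0.000054 × 2000) = 0.897628
R(B) = exp(−0.00014 × 2000) = 0.755784
R(C) = exp(−0.000047 × 2000) = 0.910283
R(D) = exp(−0.000019 × 2000) = 0.962713
R(E) = exp(−0.000090 × 2000) = 0.835270
Series (A and B): 0.897628 × 0.755784 = 0.678413
Parallel ([0.678413] and C): 1 − (1 − 0.678413)(1 − 0.910283) = 0.971148
Parallel (D and E): 1 − (1 − 0.962713)(1 − 0.835270) = 0.993858
Series ([0.971148] and [0.993858]): 0.971148 × 0.993858 = 0.9652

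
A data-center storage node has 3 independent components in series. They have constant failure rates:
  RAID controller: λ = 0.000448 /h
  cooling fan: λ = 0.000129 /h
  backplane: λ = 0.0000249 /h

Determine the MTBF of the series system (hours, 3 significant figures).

Series of exponential components: λ_sys = Σ λ_i
λ_sys = 0.000448 + 0.000129 + 0.0000249 = 6.0190e-04 /h
MTBF = 1 / λ_sys = 1660 h

1660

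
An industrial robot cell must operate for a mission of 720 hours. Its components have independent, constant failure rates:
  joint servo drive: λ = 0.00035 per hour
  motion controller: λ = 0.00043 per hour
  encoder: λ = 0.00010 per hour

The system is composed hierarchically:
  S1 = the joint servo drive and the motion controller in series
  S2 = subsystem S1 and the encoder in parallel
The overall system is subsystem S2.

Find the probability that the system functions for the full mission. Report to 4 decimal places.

0.9701

R(joint servo drive) = exp(−0.00035 × 720) = 0.777245
R(motion controller) = exp(−0.00043 × 720) = 0.733740
R(encoder) = exp(−0.00010 × 720) = 0.930531
Series (joint servo drive and motion controller): 0.777245 × 0.733740 = 0.570296
Parallel ([0.570296] and encoder): 1 − (1 − 0.570296)(1 − 0.930531) = 0.9701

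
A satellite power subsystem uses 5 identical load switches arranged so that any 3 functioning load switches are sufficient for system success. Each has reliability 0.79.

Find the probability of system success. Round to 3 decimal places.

R = Σ_{i=3}^{5} C(5,i) p^i (1−p)^{5−i} with p = 0.79
C(5,3)·0.79^3·0.21^2 = 0.21743
C(5,4)·0.79^4·0.21^1 = 0.40898
C(5,5)·0.79^5·0.21^0 = 0.30771
Sum = 0.934

0.934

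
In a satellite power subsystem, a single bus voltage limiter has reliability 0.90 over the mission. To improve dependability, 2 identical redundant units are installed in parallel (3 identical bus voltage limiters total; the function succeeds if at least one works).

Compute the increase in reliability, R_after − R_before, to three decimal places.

R_before = 0.90
R_after = 1 − (1 − 0.90)^3 = 0.999
ΔR = 0.999 − 0.90 = 0.099

0.099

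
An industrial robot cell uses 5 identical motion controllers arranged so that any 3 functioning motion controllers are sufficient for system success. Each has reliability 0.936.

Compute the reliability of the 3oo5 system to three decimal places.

R = Σ_{i=3}^{5} C(5,i) p^i (1−p)^{5−i} with p = 0.936
C(5,3)·0.936^3·0.064^2 = 0.03359
C(5,4)·0.936^4·0.064^1 = 0.24561
C(5,5)·0.936^5·0.064^0 = 0.71842
Sum = 0.998

0.998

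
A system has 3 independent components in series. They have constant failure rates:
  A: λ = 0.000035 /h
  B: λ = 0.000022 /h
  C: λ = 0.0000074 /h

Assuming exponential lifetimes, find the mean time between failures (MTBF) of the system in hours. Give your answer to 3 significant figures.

15500

Series of exponential components: λ_sys = Σ λ_i
λ_sys = 0.000035 + 0.000022 + 0.0000074 = 6.4400e-05 /h
MTBF = 1 / λ_sys = 15500 h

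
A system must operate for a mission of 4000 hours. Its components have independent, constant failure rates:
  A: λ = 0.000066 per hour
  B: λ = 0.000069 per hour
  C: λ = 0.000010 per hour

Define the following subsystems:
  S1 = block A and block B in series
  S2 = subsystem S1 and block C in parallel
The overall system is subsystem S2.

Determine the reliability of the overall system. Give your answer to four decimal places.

R(A) = exp(−0.000066 × 4000) = 0.767974
R(B) = exp(−0.000069 × 4000) = 0.758813
R(C) = exp(−0.000010 × 4000) = 0.960789
Series (A and B): 0.767974 × 0.758813 = 0.582749
Parallel ([0.582749] and C): 1 − (1 − 0.582749)(1 − 0.960789) = 0.9836

0.9836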